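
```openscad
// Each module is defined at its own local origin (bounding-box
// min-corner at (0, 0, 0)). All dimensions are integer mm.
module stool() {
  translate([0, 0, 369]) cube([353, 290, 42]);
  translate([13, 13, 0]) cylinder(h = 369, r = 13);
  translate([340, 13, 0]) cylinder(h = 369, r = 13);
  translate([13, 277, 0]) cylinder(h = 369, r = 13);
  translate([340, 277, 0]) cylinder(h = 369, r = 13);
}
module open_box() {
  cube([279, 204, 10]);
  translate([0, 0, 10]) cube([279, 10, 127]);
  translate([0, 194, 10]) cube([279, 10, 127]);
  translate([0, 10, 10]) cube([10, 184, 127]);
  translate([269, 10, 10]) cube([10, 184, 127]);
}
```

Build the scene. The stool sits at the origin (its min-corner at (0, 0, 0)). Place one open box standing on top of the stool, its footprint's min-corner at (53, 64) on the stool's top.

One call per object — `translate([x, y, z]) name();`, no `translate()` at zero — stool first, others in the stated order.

stool();
translate([53, 64, 411]) open_box();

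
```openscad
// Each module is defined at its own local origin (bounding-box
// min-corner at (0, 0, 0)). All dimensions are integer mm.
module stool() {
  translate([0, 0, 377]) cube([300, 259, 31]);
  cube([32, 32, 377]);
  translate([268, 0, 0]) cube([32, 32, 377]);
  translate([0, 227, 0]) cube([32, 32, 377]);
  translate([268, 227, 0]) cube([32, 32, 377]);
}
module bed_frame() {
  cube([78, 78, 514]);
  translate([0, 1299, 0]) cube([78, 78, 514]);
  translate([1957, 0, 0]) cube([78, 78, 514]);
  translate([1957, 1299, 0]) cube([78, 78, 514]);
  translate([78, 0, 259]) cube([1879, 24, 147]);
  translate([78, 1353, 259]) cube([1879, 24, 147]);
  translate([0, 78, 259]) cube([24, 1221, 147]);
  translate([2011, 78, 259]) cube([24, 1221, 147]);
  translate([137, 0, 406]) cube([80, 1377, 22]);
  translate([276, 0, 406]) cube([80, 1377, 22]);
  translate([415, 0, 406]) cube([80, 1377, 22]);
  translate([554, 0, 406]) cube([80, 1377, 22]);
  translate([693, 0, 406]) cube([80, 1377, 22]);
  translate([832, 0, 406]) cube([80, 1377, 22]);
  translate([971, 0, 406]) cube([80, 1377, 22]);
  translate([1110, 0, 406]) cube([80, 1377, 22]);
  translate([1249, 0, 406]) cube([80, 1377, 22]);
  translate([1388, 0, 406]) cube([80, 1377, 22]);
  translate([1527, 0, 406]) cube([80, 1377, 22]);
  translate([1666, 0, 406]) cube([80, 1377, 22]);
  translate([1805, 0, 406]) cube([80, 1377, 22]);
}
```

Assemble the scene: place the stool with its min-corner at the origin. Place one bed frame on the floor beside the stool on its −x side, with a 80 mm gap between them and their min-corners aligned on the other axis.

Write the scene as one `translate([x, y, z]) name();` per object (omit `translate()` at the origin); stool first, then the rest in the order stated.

stool();
translate([-2115, 0, 0]) bed_frame();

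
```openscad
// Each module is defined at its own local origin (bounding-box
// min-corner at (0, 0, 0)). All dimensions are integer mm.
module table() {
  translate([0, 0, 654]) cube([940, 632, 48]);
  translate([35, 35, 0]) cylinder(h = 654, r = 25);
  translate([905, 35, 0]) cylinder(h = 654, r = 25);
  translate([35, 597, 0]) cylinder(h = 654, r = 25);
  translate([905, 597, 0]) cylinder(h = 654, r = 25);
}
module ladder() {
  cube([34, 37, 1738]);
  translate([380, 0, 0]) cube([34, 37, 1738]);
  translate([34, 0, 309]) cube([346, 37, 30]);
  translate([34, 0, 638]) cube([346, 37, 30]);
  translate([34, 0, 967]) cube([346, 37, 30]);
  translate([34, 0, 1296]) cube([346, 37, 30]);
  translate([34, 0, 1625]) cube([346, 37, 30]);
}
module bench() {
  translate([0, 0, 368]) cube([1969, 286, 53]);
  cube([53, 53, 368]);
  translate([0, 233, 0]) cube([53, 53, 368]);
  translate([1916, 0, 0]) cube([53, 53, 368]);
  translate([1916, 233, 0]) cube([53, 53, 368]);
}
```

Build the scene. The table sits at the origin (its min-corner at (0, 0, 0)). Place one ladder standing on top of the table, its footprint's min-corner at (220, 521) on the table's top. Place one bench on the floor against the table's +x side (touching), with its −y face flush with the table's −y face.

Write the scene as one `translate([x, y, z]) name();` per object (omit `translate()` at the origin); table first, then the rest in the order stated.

table();
translate([220, 521, 702]) ladder();
translate([940, 0, 0]) bench();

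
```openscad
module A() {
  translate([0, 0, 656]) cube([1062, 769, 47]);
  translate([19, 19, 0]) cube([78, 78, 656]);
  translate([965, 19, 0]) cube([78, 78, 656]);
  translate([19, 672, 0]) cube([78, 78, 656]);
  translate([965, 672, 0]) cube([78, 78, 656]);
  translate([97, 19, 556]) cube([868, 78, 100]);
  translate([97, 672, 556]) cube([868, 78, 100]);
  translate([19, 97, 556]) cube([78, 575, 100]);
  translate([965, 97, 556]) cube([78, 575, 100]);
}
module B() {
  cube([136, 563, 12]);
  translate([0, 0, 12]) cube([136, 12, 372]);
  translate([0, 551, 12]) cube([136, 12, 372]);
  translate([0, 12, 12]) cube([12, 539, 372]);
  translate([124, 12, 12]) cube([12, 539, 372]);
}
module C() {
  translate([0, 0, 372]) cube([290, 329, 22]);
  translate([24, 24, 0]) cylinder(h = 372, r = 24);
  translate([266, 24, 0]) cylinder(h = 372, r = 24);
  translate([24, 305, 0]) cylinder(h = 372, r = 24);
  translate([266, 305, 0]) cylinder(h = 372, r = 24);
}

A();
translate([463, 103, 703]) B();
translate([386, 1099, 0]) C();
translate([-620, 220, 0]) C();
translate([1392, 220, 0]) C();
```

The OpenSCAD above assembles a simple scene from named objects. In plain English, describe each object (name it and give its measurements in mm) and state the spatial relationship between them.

A is a rectangular dining table. The top is 1062×769×47 mm with its upper surface at z = 703 mm. It stands on four 78×78 mm square legs, each inset 19 mm from the nearest pair of top edges, running from the floor to the underside of the top. Four apron rails, 78 mm thick and 100 mm tall, run between adjacent legs with their top edges flush with the underside of the top and their outer faces flush with the legs' outer faces.

B is an open-topped rectangular box: outside dimensions 136×563×384 mm, with a uniform wall and base thickness of 12 mm. The base is a full 136×563 slab on the floor; four walls sit on top of the base. The front and back walls (the −y and +y sides) span the full width; the two side walls fit between them.

C is a four-legged stool. The seat is a 290×329×22 mm slab whose top surface is at z = 394 mm; four round legs, each 48 mm in diameter, run from the floor (z = 0) to the underside of the seat, each leg's axis is inset half a diameter from the nearest pair of seat edges (so the leg's bounding box is flush with the corner).

The open box is on top of the table, centred. Three stools sit around the table at the +y, −x, +x sides.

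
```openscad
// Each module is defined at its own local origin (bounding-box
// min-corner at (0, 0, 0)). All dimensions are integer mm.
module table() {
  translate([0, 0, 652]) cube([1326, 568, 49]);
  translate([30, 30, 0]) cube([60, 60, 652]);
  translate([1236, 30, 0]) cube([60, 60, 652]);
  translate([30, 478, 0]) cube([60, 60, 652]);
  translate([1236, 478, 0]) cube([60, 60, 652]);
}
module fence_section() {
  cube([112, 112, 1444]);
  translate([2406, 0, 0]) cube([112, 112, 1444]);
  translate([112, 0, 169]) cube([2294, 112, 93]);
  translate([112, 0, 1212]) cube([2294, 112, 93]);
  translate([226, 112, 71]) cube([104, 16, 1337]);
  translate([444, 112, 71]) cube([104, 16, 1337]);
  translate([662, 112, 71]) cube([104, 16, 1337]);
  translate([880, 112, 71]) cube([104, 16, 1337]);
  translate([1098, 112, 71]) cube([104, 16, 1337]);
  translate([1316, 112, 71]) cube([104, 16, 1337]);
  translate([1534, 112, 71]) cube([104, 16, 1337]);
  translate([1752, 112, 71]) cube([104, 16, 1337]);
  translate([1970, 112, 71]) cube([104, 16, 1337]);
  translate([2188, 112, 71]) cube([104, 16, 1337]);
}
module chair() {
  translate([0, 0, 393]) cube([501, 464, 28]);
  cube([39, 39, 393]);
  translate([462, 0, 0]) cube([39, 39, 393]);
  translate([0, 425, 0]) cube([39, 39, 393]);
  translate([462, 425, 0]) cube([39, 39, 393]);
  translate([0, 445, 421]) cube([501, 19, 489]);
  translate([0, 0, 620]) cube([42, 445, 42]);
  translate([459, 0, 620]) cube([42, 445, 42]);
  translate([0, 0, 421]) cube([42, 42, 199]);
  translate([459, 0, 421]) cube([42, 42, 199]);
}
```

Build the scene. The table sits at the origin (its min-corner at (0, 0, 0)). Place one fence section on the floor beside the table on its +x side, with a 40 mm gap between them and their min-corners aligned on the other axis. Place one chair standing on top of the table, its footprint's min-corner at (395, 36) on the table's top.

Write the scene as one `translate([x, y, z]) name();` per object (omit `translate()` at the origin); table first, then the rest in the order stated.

table();
translate([1366, 0, 0]) fence_section();
translate([395, 36, 701]) chair();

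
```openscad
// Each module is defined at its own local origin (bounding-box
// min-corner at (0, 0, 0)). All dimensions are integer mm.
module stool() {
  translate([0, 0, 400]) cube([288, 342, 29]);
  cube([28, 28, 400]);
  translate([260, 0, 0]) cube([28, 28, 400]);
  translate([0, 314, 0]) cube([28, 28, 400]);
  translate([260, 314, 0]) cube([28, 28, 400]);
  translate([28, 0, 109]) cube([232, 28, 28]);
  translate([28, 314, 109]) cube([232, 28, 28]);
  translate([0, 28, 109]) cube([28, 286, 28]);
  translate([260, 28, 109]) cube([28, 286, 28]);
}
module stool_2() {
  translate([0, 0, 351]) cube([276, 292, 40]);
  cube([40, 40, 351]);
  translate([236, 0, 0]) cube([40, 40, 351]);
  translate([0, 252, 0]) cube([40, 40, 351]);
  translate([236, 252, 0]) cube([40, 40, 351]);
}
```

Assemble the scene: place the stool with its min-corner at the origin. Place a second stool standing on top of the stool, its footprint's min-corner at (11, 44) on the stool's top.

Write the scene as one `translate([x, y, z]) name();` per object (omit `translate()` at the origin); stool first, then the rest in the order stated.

stool();
translate([11, 44, 429]) stool_2();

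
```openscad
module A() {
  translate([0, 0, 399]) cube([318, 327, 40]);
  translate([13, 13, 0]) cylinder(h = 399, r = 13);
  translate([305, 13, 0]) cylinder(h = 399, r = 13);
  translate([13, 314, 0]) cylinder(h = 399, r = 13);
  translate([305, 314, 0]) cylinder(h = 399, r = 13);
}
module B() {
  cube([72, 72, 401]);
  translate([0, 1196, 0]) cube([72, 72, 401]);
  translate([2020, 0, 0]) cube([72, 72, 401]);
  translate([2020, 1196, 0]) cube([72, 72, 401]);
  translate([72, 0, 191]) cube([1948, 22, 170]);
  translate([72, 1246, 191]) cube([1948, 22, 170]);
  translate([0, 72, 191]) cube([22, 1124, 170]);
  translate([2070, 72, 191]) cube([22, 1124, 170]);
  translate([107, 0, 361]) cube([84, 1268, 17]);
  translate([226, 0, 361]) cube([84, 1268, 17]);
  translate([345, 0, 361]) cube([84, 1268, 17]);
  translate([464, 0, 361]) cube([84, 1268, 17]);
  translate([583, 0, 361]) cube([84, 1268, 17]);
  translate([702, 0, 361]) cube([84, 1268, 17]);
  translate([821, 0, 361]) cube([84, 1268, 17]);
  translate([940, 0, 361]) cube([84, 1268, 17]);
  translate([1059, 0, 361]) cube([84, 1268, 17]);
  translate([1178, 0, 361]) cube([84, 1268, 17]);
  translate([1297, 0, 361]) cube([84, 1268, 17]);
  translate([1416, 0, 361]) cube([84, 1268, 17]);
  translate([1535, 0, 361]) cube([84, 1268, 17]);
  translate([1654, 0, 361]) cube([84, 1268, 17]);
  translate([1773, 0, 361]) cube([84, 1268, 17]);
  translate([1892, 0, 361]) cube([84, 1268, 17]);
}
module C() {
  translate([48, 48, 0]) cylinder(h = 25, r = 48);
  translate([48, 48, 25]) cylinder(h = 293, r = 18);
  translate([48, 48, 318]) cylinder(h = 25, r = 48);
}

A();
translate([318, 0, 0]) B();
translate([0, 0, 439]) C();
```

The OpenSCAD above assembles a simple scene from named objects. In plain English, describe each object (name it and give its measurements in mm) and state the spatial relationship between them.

A is a four-legged stool. The seat is a 318×327×40 mm slab whose top surface is at z = 439 mm; four round legs, each 26 mm in diameter, run from the floor (z = 0) to the underside of the seat, each leg's axis is inset half a diameter from the nearest pair of seat edges (so the leg's bounding box is flush with the corner).

B is a bed frame 2092 mm long (x) by 1268 mm wide (y). Four 72×72 mm corner posts, 401 mm tall, at the corners of the footprint. Four rails of 22 mm thickness and 170 mm height run between adjacent posts with their undersides at z = 191 mm, their outer faces flush with the outside of the frame (the two x-running rails run between the posts' inner faces; the two y-running rails run between the posts' inner faces). 16 slats, each 84 mm wide (x) and 17 mm thick, lie across the top of the two x-running rails, running the full 1268 mm width of the frame in y; the slats are evenly spaced along x between the inner faces of the end posts with equal gaps (rounded down to the nearest mm) at the −x end and between each pair — any rounding remainder accumulates at the +x end.

C is a spool: two coaxial disc flanges of radius 48 mm and thickness 25 mm, joined by a core cylinder of radius 18 mm and height 293 mm. The lower flange rests on z = 0 and the three cylinders share a vertical axis.

The bed frame is against the stool's +x side, with their −y faces flush. The spool is on top of the stool.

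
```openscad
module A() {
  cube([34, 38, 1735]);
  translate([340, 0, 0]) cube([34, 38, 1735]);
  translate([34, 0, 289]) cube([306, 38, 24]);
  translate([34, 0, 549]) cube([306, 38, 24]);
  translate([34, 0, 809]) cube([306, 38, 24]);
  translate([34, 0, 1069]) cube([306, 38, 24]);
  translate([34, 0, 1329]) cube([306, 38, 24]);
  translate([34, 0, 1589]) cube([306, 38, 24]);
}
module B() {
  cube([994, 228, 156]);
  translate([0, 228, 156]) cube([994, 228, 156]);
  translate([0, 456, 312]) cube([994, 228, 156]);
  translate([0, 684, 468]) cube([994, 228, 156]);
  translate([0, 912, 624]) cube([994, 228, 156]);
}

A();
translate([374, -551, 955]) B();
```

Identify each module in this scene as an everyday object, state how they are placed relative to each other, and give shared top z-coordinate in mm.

A is a ladder. B is a staircase. The staircase is beside the ladder with their tops flush at z = 1735. The shared top z-coordinate is 1735 mm.

Both tops at z = 1735 mm.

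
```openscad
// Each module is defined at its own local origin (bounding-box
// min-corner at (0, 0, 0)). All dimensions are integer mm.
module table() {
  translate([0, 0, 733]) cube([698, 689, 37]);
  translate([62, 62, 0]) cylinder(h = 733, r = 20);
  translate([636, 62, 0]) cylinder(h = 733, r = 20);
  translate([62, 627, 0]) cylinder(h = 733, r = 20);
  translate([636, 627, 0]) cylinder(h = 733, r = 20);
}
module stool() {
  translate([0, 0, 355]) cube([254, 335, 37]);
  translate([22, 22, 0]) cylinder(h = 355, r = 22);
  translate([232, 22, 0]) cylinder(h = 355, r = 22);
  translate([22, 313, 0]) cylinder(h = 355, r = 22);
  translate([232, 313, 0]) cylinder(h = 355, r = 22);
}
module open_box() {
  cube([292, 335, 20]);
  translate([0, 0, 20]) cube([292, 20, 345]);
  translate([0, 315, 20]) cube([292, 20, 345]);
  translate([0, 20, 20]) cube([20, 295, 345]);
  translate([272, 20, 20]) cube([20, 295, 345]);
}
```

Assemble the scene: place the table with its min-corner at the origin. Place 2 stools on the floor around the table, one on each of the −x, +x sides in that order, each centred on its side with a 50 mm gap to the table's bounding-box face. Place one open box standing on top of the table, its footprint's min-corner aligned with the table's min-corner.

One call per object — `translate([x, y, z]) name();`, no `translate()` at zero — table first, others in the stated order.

table();
translate([-304, 177, 0]) stool();
translate([748, 177, 0]) stool();
translate([0, 0, 770]) open_box();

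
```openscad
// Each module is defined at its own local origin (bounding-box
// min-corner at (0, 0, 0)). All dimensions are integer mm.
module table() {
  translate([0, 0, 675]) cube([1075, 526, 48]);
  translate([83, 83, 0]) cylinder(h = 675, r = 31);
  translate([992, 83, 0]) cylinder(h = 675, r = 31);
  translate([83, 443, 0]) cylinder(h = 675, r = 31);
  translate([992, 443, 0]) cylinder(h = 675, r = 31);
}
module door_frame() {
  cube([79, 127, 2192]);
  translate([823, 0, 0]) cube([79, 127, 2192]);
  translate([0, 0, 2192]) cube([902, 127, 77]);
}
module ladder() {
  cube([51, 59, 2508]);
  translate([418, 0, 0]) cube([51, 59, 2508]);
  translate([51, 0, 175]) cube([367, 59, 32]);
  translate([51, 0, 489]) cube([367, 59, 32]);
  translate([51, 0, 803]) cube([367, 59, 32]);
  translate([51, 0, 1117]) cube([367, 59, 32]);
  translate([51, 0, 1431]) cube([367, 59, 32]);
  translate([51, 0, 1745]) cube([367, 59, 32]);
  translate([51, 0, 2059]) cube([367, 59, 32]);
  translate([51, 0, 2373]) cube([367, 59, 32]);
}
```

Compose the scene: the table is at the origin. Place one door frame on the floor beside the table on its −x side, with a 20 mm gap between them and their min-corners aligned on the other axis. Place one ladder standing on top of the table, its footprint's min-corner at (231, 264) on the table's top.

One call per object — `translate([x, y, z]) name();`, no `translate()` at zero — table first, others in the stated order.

table();
translate([-922, 0, 0]) door_frame();
translate([231, 264, 723]) ladder();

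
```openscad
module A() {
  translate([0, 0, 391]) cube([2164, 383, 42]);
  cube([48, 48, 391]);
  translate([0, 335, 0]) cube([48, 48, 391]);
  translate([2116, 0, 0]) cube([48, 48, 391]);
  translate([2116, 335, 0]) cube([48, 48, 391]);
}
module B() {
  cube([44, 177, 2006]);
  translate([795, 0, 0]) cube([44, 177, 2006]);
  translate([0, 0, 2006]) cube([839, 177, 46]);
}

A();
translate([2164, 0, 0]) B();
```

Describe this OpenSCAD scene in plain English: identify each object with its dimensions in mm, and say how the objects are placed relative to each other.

A is a bench: a 2164×383 mm seat slab, 42 mm thick, top at z = 433 mm, on four 48×48 mm square legs flush with the seat corners and standing on z = 0.

B is a door frame. The clear opening is 751 mm wide and 2006 mm high. Two 44 mm wide jambs, 177 mm deep, stand either side of the opening from the floor to the top of the opening. A 46 mm thick head sits across the top of both jambs, spanning the full outside width of the frame.

The door frame is against the bench's +x side, with their −y faces flush.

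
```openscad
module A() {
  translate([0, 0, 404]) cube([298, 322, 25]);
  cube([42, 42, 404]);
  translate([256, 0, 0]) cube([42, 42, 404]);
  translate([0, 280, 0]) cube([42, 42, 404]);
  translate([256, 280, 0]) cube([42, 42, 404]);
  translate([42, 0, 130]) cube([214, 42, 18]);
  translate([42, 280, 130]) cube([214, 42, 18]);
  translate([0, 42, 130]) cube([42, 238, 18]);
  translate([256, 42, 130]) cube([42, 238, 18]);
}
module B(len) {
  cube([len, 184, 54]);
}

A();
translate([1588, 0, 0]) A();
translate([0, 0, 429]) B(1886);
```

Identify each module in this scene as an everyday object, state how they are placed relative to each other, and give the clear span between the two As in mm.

A is a stool. B is a beam. A beam spans the tops of two stools. The clear span between the two stools is 1290 mm.

Second stool starts at x = 1588; first ends at x = 298; clear span = 1588 − 298 = 1290 mm.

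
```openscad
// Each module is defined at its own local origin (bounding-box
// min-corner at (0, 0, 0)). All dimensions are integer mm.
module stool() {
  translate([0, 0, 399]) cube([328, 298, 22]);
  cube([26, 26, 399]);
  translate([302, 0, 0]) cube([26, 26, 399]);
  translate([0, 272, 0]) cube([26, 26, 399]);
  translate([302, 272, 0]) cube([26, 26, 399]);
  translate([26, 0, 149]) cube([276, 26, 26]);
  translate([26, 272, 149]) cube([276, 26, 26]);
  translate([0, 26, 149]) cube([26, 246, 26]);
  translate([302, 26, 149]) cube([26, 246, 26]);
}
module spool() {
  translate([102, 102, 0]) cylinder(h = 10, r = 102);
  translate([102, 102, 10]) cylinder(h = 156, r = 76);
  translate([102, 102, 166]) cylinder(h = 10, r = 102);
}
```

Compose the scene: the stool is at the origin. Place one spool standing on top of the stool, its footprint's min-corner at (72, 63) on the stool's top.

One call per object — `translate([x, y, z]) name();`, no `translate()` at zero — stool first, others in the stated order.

stool();
translate([72, 63, 421]) spool();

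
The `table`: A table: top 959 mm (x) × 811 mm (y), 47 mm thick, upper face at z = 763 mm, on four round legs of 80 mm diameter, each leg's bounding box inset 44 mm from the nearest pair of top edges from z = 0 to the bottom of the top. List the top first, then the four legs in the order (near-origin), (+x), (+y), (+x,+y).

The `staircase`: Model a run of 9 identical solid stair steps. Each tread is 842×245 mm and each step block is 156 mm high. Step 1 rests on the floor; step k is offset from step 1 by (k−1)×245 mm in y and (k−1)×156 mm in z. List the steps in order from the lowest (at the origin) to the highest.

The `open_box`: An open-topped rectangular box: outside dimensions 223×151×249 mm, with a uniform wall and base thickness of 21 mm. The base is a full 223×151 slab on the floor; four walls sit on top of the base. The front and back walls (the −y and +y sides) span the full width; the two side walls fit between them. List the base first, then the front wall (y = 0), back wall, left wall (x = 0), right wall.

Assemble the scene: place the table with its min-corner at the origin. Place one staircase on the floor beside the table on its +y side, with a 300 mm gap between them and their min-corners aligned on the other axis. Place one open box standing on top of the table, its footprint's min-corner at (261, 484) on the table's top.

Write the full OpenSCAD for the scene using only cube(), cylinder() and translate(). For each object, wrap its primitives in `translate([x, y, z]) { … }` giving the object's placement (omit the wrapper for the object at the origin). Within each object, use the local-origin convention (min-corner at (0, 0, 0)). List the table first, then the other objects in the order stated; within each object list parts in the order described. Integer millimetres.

translate([0, 0, 716]) cube([959, 811, 47]);
translate([84, 84, 0]) cylinder(h = 716, r = 40);
translate([875, 84, 0]) cylinder(h = 716, r = 40);
translate([84, 727, 0]) cylinder(h = 716, r = 40);
translate([875, 727, 0]) cylinder(h = 716, r = 40);
translate([0, 1111, 0]) {
  cube([842, 245, 156]);
  translate([0, 245, 156]) cube([842, 245, 156]);
  translate([0, 490, 312]) cube([842, 245, 156]);
  translate([0, 735, 468]) cube([842, 245, 156]);
  translate([0, 980, 624]) cube([842, 245, 156]);
  translate([0, 1225, 780]) cube([842, 245, 156]);
  translate([0, 1470, 936]) cube([842, 245, 156]);
  translate([0, 1715, 1092]) cube([842, 245, 156]);
  translate([0, 1960, 1248]) cube([842, 245, 156]);
}
translate([261, 484, 763]) {
  cube([223, 151, 21]);
  translate([0, 0, 21]) cube([223, 21, 228]);
  translate([0, 130, 21]) cube([223, 21, 228]);
  translate([0, 21, 21]) cube([21, 109, 228]);
  translate([202, 21, 21]) cube([21, 109, 228]);
}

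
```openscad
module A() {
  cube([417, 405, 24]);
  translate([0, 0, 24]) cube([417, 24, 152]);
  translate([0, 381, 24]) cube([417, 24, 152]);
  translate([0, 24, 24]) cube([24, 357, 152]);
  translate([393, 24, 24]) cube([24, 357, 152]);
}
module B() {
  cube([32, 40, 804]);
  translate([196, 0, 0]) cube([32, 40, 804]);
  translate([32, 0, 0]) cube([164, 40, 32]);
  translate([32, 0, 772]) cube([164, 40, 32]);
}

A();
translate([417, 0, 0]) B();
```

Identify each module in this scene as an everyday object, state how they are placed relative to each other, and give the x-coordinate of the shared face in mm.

The open box's +x face and the picture frame's −x face are both at x = 417 mm.

A is an open box. B is a picture frame. The picture frame is against the open box's +x side, with their −y faces flush. The x-coordinate of the shared face is 417 mm.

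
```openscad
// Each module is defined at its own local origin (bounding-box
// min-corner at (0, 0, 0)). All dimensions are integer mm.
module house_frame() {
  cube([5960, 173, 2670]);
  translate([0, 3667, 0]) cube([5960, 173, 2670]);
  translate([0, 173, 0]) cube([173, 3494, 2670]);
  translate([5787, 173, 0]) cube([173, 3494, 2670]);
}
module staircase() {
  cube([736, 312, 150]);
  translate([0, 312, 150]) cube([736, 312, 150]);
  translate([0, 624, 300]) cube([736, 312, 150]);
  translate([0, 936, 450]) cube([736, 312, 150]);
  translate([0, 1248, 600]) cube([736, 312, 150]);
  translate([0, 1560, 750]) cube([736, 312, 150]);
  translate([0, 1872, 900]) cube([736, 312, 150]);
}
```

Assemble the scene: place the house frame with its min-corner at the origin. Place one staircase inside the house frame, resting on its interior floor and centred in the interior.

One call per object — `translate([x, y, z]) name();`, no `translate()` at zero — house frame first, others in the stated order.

house_frame();
translate([2612, 828, 0]) staircase();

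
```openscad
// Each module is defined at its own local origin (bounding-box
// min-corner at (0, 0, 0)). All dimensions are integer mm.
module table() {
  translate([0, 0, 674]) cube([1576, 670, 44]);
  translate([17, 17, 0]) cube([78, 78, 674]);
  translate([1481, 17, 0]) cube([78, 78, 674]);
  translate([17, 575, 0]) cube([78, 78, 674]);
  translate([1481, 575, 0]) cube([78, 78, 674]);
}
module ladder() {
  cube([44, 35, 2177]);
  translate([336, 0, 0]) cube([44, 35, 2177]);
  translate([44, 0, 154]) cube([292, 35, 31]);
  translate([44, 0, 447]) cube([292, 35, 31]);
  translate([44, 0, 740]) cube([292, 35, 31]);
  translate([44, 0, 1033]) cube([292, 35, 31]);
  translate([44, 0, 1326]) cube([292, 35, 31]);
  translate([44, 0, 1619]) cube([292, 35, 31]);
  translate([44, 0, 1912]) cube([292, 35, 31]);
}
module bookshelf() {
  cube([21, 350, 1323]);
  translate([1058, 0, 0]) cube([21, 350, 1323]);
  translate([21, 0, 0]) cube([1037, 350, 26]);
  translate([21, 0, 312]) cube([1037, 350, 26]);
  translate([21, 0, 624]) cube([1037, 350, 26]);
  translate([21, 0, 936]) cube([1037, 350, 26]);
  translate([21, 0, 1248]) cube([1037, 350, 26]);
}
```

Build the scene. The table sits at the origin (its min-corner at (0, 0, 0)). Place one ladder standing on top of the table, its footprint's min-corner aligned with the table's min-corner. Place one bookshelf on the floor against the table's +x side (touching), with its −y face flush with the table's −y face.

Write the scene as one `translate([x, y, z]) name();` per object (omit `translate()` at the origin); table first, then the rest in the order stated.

table();
translate([0, 0, 718]) ladder();
translate([1576, 0, 0]) bookshelf();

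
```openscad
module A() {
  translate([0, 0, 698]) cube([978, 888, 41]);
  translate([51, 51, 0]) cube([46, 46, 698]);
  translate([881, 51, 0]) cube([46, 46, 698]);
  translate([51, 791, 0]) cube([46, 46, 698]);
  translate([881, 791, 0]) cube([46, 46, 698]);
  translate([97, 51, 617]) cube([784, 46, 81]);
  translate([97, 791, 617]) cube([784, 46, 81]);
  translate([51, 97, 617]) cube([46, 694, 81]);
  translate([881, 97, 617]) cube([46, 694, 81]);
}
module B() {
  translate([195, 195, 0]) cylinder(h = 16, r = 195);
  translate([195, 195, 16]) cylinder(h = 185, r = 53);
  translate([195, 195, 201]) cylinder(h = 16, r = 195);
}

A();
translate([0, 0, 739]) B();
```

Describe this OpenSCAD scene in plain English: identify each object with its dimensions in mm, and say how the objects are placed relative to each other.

A is a rectangular dining table. The top is 978×888×41 mm with its upper surface at z = 739 mm. It stands on four 46×46 mm square legs, each inset 51 mm from the nearest pair of top edges, running from the floor to the underside of the top. Four apron rails, 46 mm thick and 81 mm tall, run between adjacent legs with their top edges flush with the underside of the top and their outer faces flush with the legs' outer faces.

B is a spool: two coaxial disc flanges of radius 195 mm and thickness 16 mm, joined by a core cylinder of radius 53 mm and height 185 mm. The lower flange rests on z = 0 and the three cylinders share a vertical axis.

The spool is on top of the table.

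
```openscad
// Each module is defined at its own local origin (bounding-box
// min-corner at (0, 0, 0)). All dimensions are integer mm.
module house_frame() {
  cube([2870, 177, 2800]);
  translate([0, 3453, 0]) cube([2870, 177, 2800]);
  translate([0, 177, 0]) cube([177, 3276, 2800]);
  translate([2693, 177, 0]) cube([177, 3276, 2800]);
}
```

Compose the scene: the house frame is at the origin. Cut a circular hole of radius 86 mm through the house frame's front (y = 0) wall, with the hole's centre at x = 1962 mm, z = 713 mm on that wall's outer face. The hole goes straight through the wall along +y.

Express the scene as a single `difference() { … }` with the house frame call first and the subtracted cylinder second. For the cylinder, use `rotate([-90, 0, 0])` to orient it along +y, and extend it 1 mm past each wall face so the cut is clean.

difference() {
  house_frame();
  translate([1962, -1, 713]) rotate([-90, 0, 0]) cylinder(h = 179, r = 86);
}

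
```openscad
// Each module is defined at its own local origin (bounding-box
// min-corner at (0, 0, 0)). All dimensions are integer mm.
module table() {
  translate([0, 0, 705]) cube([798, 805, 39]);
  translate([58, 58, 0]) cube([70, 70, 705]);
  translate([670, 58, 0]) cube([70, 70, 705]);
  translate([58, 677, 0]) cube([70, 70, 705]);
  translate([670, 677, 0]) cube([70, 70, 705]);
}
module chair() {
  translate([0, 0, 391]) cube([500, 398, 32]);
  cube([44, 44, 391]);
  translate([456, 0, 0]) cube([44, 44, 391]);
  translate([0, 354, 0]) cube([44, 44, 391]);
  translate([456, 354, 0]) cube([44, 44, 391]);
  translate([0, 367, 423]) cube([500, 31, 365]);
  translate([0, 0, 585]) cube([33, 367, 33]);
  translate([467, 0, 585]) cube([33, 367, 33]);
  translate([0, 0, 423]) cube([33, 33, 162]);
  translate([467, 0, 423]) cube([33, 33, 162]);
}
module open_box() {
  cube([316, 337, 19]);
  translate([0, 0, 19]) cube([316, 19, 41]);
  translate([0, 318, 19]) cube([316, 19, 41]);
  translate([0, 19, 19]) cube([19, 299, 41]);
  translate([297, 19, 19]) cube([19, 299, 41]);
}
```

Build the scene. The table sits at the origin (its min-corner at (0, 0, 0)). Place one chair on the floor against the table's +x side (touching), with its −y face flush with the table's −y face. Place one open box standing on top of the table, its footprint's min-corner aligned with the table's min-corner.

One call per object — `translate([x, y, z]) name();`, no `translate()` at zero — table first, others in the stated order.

table();
translate([798, 0, 0]) chair();
translate([0, 0, 744]) open_box();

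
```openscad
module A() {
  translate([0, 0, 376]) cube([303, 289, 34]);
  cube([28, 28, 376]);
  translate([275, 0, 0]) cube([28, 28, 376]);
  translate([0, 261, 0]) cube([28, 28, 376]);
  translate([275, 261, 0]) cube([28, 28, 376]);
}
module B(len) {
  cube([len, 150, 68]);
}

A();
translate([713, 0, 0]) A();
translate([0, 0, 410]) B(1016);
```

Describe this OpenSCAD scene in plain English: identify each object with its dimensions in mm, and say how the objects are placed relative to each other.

A is a four-legged stool. The seat is a 303×289×34 mm slab whose top surface is at z = 410 mm; four square legs, each 28×28 mm in cross-section, run from the floor (z = 0) to the underside of the seat, each flush with a corner of the seat.

B is a rectangular beam 1016 mm long (x), 150 mm deep (y), 68 mm thick (z).

The beam spans the tops of two stools placed 410 mm apart, resting at z = 410 mm.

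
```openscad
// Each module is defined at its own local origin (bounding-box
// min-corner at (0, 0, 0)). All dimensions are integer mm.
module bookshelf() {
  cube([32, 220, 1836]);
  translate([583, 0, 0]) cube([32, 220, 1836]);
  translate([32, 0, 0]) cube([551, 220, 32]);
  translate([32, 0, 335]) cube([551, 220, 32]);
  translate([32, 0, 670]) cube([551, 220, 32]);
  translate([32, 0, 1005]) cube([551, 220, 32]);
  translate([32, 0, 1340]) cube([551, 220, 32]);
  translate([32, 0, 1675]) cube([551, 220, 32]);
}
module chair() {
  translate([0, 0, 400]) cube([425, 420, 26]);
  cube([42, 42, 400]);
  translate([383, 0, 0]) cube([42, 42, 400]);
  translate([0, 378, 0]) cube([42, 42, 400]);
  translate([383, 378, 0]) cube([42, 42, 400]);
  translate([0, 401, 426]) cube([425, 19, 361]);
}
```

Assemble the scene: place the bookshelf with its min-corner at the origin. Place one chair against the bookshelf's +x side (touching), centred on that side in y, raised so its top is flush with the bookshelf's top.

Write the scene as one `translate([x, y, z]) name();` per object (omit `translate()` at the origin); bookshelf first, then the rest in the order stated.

bookshelf();
translate([615, -100, 1049]) chair();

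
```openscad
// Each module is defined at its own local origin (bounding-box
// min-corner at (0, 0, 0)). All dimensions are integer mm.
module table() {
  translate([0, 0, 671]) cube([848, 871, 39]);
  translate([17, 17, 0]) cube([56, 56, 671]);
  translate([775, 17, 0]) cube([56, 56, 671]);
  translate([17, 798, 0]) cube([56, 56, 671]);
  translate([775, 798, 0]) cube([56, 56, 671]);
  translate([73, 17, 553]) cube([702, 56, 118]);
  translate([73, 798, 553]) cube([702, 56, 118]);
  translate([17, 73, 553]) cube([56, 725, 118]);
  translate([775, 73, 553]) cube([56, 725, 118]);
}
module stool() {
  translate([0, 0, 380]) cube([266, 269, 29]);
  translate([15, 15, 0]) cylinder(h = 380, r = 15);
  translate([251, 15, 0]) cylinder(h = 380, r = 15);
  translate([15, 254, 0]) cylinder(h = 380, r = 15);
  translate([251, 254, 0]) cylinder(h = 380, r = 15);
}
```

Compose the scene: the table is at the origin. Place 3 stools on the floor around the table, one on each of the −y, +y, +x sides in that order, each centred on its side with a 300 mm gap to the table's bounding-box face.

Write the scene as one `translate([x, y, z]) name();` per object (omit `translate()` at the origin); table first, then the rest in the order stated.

table();
translate([291, -569, 0]) stool();
translate([291, 1171, 0]) stool();
translate([1148, 301, 0]) stool();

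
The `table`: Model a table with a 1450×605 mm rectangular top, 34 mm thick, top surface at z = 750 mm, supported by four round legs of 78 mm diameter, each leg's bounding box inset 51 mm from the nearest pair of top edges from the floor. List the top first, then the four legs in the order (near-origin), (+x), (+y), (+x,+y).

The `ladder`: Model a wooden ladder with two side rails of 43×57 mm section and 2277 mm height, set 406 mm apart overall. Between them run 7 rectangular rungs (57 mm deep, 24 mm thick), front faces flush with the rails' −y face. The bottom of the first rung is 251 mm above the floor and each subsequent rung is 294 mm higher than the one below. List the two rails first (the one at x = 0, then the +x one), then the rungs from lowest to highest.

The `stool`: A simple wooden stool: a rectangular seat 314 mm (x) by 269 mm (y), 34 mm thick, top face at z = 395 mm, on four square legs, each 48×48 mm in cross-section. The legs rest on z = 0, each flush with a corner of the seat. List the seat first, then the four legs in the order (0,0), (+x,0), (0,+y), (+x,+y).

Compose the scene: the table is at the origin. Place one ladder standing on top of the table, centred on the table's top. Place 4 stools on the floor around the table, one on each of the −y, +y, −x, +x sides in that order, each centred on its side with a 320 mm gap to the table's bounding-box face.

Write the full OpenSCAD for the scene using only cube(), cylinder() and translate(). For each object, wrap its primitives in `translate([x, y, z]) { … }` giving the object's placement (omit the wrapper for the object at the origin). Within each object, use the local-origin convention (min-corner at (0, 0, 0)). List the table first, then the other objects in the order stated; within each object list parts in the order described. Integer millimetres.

translate([0, 0, 716]) cube([1450, 605, 34]);
translate([90, 90, 0]) cylinder(h = 716, r = 39);
translate([1360, 90, 0]) cylinder(h = 716, r = 39);
translate([90, 515, 0]) cylinder(h = 716, r = 39);
translate([1360, 515, 0]) cylinder(h = 716, r = 39);
translate([522, 274, 750]) {
  cube([43, 57, 2277]);
  translate([363, 0, 0]) cube([43, 57, 2277]);
  translate([43, 0, 251]) cube([320, 57, 24]);
  translate([43, 0, 545]) cube([320, 57, 24]);
  translate([43, 0, 839]) cube([320, 57, 24]);
  translate([43, 0, 1133]) cube([320, 57, 24]);
  translate([43, 0, 1427]) cube([320, 57, 24]);
  translate([43, 0, 1721]) cube([320, 57, 24]);
  translate([43, 0, 2015]) cube([320, 57, 24]);
}
translate([568, -589, 0]) {
  translate([0, 0, 361]) cube([314, 269, 34]);
  cube([48, 48, 361]);
  translate([266, 0, 0]) cube([48, 48, 361]);
  translate([0, 221, 0]) cube([48, 48, 361]);
  translate([266, 221, 0]) cube([48, 48, 361]);
}
translate([568, 925, 0]) {
  translate([0, 0, 361]) cube([314, 269, 34]);
  cube([48, 48, 361]);
  translate([266, 0, 0]) cube([48, 48, 361]);
  translate([0, 221, 0]) cube([48, 48, 361]);
  translate([266, 221, 0]) cube([48, 48, 361]);
}
translate([-634, 168, 0]) {
  translate([0, 0, 361]) cube([314, 269, 34]);
  cube([48, 48, 361]);
  translate([266, 0, 0]) cube([48, 48, 361]);
  translate([0, 221, 0]) cube([48, 48, 361]);
  translate([266, 221, 0]) cube([48, 48, 361]);
}
translate([1770, 168, 0]) {
  translate([0, 0, 361]) cube([314, 269, 34]);
  cube([48, 48, 361]);
  translate([266, 0, 0]) cube([48, 48, 361]);
  translate([0, 221, 0]) cube([48, 48, 361]);
  translate([266, 221, 0]) cube([48, 48, 361]);
}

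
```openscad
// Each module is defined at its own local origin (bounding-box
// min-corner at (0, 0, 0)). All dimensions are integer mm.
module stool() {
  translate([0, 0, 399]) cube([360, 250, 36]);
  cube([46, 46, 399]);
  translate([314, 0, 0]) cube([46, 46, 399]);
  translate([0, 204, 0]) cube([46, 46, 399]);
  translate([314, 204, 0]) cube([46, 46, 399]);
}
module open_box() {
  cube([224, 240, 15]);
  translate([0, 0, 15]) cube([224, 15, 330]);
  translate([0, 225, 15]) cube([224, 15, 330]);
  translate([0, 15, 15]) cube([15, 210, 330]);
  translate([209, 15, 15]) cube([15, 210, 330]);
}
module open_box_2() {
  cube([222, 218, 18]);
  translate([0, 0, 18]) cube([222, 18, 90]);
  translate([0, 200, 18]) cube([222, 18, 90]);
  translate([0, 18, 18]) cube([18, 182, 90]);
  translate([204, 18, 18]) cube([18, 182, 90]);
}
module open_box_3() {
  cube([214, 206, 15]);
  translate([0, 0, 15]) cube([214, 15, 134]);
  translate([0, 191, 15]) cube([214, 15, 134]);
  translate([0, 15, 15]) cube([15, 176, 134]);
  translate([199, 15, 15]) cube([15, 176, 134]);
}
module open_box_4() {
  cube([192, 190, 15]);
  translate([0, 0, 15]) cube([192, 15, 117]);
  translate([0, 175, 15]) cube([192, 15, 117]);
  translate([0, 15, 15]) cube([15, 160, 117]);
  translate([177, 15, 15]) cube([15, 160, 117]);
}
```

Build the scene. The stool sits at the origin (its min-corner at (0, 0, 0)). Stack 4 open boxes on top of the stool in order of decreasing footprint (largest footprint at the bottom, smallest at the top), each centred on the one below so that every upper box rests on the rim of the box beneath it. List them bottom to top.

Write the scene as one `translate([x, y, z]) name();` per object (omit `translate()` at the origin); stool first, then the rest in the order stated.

stool();
translate([68, 5, 435]) open_box();
translate([69, 16, 780]) open_box_2();
translate([73, 22, 888]) open_box_3();
translate([84, 30, 1037]) open_box_4();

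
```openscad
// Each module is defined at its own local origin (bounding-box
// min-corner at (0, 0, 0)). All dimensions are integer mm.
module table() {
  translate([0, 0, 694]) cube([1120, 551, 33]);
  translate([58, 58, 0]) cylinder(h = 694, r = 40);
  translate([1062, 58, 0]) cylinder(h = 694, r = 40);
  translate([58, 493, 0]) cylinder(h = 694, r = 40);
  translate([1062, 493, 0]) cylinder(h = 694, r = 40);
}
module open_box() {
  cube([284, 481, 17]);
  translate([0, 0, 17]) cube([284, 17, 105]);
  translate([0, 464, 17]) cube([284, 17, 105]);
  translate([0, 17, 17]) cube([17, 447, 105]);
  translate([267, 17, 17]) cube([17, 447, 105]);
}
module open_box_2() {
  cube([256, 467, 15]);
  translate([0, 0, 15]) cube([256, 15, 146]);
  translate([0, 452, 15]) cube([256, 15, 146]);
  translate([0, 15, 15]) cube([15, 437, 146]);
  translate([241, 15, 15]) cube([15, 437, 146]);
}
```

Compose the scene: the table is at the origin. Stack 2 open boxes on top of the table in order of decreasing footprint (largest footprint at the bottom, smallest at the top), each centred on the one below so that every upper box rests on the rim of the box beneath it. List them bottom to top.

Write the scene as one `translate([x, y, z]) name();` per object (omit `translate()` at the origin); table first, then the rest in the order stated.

table();
translate([418, 35, 727]) open_box();
translate([432, 42, 849]) open_box_2();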